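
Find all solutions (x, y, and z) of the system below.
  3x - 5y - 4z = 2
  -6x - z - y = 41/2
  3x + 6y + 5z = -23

Row-reduce:
R1 ← R1 / (3).
R2 ← R2 + 6·R1.
R3 ← R3 − 3·R1.
R2 ← R2 / (-11).
R1 ← R1 + 5/3·R2.
R3 ← R3 − 11·R2.
Row 3 reduces to 0 = -1/2, a contradiction. The system is inconsistent.

no solution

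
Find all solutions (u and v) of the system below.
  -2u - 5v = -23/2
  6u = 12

Row-reduce the augmented matrix:
R1 ← R1 / (-2).
R2 ← R2 − 6·R1.
R2 ← R2 / (-15).
R1 ← R1 − 5/2·R2.
Reading off the reduced rows gives u = 2, v = 3/2.

u = 2, v = 3/2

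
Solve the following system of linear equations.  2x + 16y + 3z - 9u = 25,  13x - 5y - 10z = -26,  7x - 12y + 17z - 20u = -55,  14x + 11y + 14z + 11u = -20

Row-reduce the augmented matrix:
R1 ← R1 / (2).
R2 ← R2 − 13·R1.
R3 ← R3 − 7·R1.
R4 ← R4 − 14·R1.
R2 ← R2 / (-109).
R1 ← R1 − 8·R2.
R3 ← R3 + 68·R2.
R4 ← R4 + 101·R2.
R3 ← R3 / (5429/218).
R1 ← R1 + 145/218·R3.
R2 ← R2 − 59/218·R3.
R4 ← R4 − 4433/218·R3.
R4 ← R4 / (218264/5429).
R1 ← R1 + 4745/5429·R4.
R2 ← R2 + 1439/5429·R4.
R3 ← R3 + 5449/5429·R4.
Reading off the reduced rows gives x = -2, y = 2, z = -1, u = 0.

x = -2, y = 2, z = -1, u = 0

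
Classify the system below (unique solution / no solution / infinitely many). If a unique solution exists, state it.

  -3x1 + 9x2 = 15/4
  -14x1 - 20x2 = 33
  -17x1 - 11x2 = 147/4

Row-reduce the augmented matrix:
R1 ← R1 / (-3).
R2 ← R2 + 14·R1.
R3 ← R3 + 17·R1.
R2 ← R2 / (-62).
R1 ← R1 + 3·R2.
R3 ← R3 + 62·R2.
R3 reduces to 0 = 0, so the extra equation is consistent.
Reading off the reduced rows gives x1 = -2, x2 = -1/4.

x1 = -2, x2 = -1/4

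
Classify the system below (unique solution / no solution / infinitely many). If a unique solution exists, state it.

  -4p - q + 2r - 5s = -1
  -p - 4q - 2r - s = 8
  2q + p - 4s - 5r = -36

Row-reduce:
R1 ← R1 / (-4).
R2 ← R2 + 1·R1.
R3 ← R3 − 1·R1.
R2 ← R2 / (-15/4).
R1 ← R1 − 1/4·R2.
R3 ← R3 − 7/4·R2.
R3 ← R3 / (-17/3).
R1 ← R1 + 2/3·R3.
R2 ← R2 − 2/3·R3.
Rank is 3 with 4 unknowns, leaving s free.

infinitely many solutions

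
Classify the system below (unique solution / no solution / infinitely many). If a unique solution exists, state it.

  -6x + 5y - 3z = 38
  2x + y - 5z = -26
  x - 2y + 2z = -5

Row-reduce the augmented matrix:
R1 ← R1 / (-6).
R2 ← R2 − 2·R1.
R3 ← R3 − 1·R1.
R2 ← R2 / (8/3).
R1 ← R1 + 5/6·R2.
R3 ← R3 + 7/6·R2.
R3 ← R3 / (-9/8).
R1 ← R1 + 11/8·R3.
R2 ← R2 + 9/4·R3.
Reading off the reduced rows gives x = -5, y = 4, z = 4.

x = -5, y = 4, z = 4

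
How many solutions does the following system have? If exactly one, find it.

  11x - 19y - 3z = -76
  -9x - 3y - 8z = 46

Row-reduce:
R1 ← R1 / (11).
R2 ← R2 + 9·R1.
R2 ← R2 / (-204/11).
R1 ← R1 + 19/11·R2.
Rank is 2 with 3 unknowns, leaving z free.

infinitely many solutions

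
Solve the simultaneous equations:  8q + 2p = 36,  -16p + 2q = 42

Row-reduce the augmented matrix:
R1 ← R1 / (2).
R2 ← R2 + 16·R1.
R2 ← R2 / (66).
R1 ← R1 − 4·R2.
Reading off the reduced rows gives p = -2, q = 5.

p = -2, q = 5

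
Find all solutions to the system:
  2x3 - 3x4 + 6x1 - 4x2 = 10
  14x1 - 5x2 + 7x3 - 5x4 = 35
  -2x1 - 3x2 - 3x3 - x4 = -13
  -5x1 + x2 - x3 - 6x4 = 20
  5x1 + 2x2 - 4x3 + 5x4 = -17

no solution

Row-reduce:
R1 ← R1 / (6).
R2 ← R2 − 14·R1.
R3 ← R3 + 2·R1.
R4 ← R4 + 5·R1.
R5 ← R5 − 5·R1.
R2 ← R2 / (13/3).
R1 ← R1 + 2/3·R2.
R3 ← R3 + 13/3·R2.
R4 ← R4 + 7/3·R2.
R5 ← R5 − 16/3·R2.
Swap R3 and R4.
R3 ← R3 / (25/13).
R1 ← R1 − 9/13·R3.
R2 ← R2 − 7/13·R3.
R5 ← R5 + 111/13·R3.
Swap R4 and R5.
R4 ← R4 / (-698/25).
R1 ← R1 − 62/25·R4.
R2 ← R2 − 127/50·R4.
R3 ← R3 + 193/50·R4.
Row 5 reduces to 0 = 2, a contradiction. The system is inconsistent.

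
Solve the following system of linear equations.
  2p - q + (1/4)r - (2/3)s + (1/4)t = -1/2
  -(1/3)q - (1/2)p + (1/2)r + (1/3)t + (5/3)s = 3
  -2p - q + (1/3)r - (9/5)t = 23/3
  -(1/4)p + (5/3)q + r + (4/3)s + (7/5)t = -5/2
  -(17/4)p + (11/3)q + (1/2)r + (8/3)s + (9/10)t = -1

no solution

Row-reduce:
R1 ← R1 / (2).
R2 ← R2 + 1/2·R1.
R3 ← R3 + 2·R1.
R4 ← R4 + 1/4·R1.
R5 ← R5 + 17/4·R1.
R2 ← R2 / (-7/12).
R1 ← R1 + 1/2·R2.
R3 ← R3 + 2·R2.
R4 ← R4 − 37/24·R2.
R5 ← R5 − 37/24·R2.
R3 ← R3 / (-113/84).
R1 ← R1 + 5/14·R3.
R2 ← R2 + 27/28·R3.
R4 ← R4 − 141/56·R3.
R5 ← R5 − 141/56·R3.
R4 ← R4 / (-1279/226).
R1 ← R1 + 26/339·R4.
R2 ← R2 − 180/113·R4.
R3 ← R3 − 488/113·R4.
R5 ← R5 + 1279/226·R4.
Row 5 reduces to 0 = 1/2, a contradiction. The system is inconsistent.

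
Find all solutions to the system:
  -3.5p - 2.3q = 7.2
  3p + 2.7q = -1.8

p = -6, q = 6

Row-reduce the augmented matrix:
R1 ← R1 / (-7/2).
R2 ← R2 − 3·R1.
R2 ← R2 / (51/70).
R1 ← R1 − 23/35·R2.
Reading off the reduced rows gives p = -6, q = 6.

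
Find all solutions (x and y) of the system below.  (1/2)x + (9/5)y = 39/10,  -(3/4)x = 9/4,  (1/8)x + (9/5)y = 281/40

Row-reduce:
R1 ← R1 / (1/2).
R2 ← R2 + 3/4·R1.
R3 ← R3 − 1/8·R1.
R2 ← R2 / (27/10).
R1 ← R1 − 18/5·R2.
R3 ← R3 − 27/20·R2.
Row 3 reduces to 0 = 2, a contradiction. The system is inconsistent.

no solution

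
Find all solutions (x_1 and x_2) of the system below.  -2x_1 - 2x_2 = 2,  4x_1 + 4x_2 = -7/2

no solution

Row-reduce:
R1 ← R1 / (-2).
R2 ← R2 − 4·R1.
Row 2 reduces to 0 = 1/2, a contradiction. The system is inconsistent.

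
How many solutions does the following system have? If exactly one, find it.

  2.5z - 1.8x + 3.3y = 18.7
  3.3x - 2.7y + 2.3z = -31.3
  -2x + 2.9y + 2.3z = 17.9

x = -4, y = 5, z = -2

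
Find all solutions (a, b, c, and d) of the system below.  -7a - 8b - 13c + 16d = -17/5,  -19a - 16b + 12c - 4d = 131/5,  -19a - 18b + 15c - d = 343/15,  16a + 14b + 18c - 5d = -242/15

Row-reduce the augmented matrix:
R1 ← R1 / (-7).
R2 ← R2 + 19·R1.
R3 ← R3 + 19·R1.
R4 ← R4 − 16·R1.
R2 ← R2 / (40/7).
R1 ← R1 − 8/7·R2.
R3 ← R3 − 26/7·R2.
R4 ← R4 + 30/7·R2.
R3 ← R3 / (391/20).
R1 ← R1 + 38/5·R3.
R2 ← R2 − 331/40·R3.
R4 ← R4 − 95/4·R3.
R4 ← R4 / (288/23).
R1 ← R1 − 44/23·R4.
R2 ← R2 + 117/46·R4.
R3 ← R3 + 16/23·R4.
Reading off the reduced rows gives a = -9/5, b = 2/3, c = 0, d = -2/3.

a = -9/5, b = 2/3, c = 0, d = -2/3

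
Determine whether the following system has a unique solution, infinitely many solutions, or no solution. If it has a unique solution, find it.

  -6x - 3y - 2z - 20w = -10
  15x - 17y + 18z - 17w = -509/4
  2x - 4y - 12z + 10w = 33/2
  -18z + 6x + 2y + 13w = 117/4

Row-reduce the augmented matrix:
R1 ← R1 / (-6).
R2 ← R2 − 15·R1.
R3 ← R3 − 2·R1.
R4 ← R4 − 6·R1.
R2 ← R2 / (-49/2).
R1 ← R1 − 1/2·R2.
R3 ← R3 + 5·R2.
R4 ← R4 + 1·R2.
R3 ← R3 / (-2252/147).
R1 ← R1 − 88/147·R3.
R2 ← R2 + 26/49·R3.
R4 ← R4 + 1006/49·R3.
R4 ← R4 / (-15233/563).
R1 ← R1 − 1481/563·R4.
R2 ← R2 − 1208/563·R4.
R3 ← R3 + 625/563·R4.
Reading off the reduced rows gives x = -3, y = 2, z = -3/2, w = 5/4.

x = -3, y = 2, z = -3/2, w = 5/4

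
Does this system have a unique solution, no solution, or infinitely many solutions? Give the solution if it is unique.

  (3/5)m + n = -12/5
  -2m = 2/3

m = -1/3, n = -11/5

Row-reduce the augmented matrix:
R1 ← R1 / (3/5).
R2 ← R2 + 2·R1.
R2 ← R2 / (10/3).
R1 ← R1 − 5/3·R2.
Reading off the reduced rows gives m = -1/3, n = -11/5.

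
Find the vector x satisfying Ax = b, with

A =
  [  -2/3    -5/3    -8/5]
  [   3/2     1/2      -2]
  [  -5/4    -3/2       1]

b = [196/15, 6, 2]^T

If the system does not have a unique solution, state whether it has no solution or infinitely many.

Row-reduce the augmented matrix:
R1 ← R1 / (-2/3).
R2 ← R2 − 3/2·R1.
R3 ← R3 + 5/4·R1.
R2 ← R2 / (-13/4).
R1 ← R1 − 5/2·R2.
R3 ← R3 − 13/8·R2.
R3 ← R3 / (6/5).
R1 ← R1 + 124/65·R3.
R2 ← R2 − 112/65·R3.
Reading off the reduced rows gives x_1 = 0, x_2 = -4, x_3 = -4.

x_1 = 0, x_2 = -4, x_3 = -4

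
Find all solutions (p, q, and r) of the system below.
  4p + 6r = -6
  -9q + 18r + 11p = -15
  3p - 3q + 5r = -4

infinitely many solutions

Row-reduce:
R1 ← R1 / (4).
R2 ← R2 − 11·R1.
R3 ← R3 − 3·R1.
R2 ← R2 / (-9).
R3 ← R3 + 3·R2.
Rank is 2 with 3 unknowns, leaving r free.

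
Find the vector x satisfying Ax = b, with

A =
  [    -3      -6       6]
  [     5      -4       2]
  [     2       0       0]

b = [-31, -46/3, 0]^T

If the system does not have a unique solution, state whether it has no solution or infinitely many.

Row-reduce the augmented matrix:
R1 ← R1 / (-3).
R2 ← R2 − 5·R1.
R3 ← R3 − 2·R1.
R2 ← R2 / (-14).
R1 ← R1 − 2·R2.
R3 ← R3 + 4·R2.
R3 ← R3 / (4/7).
R1 ← R1 + 2/7·R3.
R2 ← R2 + 6/7·R3.
Reading off the reduced rows gives x_1 = 0, x_2 = 5/2, x_3 = -8/3.

x_1 = 0, x_2 = 5/2, x_3 = -8/3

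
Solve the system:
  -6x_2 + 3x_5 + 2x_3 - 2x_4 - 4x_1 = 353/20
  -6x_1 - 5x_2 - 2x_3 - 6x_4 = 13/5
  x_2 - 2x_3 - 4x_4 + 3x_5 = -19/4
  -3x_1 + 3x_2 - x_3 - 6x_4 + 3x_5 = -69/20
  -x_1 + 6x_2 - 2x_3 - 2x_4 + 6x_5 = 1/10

x_1 = -8/5, x_2 = -1, x_3 = 3/2, x_4 = 3/2, x_5 = 7/4

Row-reduce the augmented matrix:
R1 ← R1 / (-4).
R2 ← R2 + 6·R1.
R4 ← R4 + 3·R1.
R5 ← R5 + 1·R1.
R2 ← R2 / (4).
R1 ← R1 − 3/2·R2.
R3 ← R3 − 1·R2.
R4 ← R4 − 15/2·R2.
R5 ← R5 − 15/2·R2.
R3 ← R3 / (-3/4).
R1 ← R1 − 11/8·R3.
R2 ← R2 + 5/4·R3.
R4 ← R4 − 55/8·R3.
R5 ← R5 − 55/8·R3.
R4 ← R4 / (-86/3).
R1 ← R1 + 13/3·R4.
R2 ← R2 − 14/3·R4.
R3 ← R3 − 13/3·R4.
R5 ← R5 + 77/3·R4.
R5 ← R5 / (405/43).
R1 ← R1 − 60/43·R5.
R2 ← R2 + 15/43·R5.
R3 ← R3 − 69/43·R5.
R4 ← R4 + 141/86·R5.
Reading off the reduced rows gives x_1 = -8/5, x_2 = -1, x_3 = 3/2, x_4 = 3/2, x_5 = 7/4.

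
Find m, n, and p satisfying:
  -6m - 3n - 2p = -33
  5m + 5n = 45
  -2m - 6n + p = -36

Row-reduce the augmented matrix:
R1 ← R1 / (-6).
R2 ← R2 − 5·R1.
R3 ← R3 + 2·R1.
R2 ← R2 / (5/2).
R1 ← R1 − 1/2·R2.
R3 ← R3 + 5·R2.
R3 ← R3 / (-5/3).
R1 ← R1 − 2/3·R3.
R2 ← R2 + 2/3·R3.
Reading off the reduced rows gives m = 6, n = 3, p = -6.

m = 6, n = 3, p = -6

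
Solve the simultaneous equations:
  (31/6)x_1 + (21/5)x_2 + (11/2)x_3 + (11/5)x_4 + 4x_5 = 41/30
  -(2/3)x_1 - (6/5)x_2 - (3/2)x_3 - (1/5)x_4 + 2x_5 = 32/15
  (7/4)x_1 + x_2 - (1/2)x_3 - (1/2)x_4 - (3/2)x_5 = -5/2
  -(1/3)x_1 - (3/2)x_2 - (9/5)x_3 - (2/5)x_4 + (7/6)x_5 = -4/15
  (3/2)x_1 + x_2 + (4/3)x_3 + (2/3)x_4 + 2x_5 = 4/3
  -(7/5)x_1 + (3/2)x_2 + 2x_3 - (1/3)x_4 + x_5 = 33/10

no solution

Row-reduce:
R1 ← R1 / (31/6).
R2 ← R2 + 2/3·R1.
R3 ← R3 − 7/4·R1.
R4 ← R4 + 1/3·R1.
R5 ← R5 − 3/2·R1.
R6 ← R6 + 7/5·R1.
R2 ← R2 / (-102/155).
R1 ← R1 − 126/155·R2.
R3 ← R3 + 131/310·R2.
R4 ← R4 + 381/310·R2.
R5 ← R5 + 34/155·R2.
R6 ← R6 − 4089/1550·R2.
R3 ← R3 / (-757/408).
R1 ← R1 − 3/34·R3.
R2 ← R2 − 245/204·R3.
R4 ← R4 − 21/680·R3.
R6 ← R6 − 219/680·R3.
R4 ← R4 / (-3303/7570).
R1 ← R1 − 354/757·R4.
R2 ← R2 + 733/757·R4.
R3 ← R3 − 530/757·R4.
R6 ← R6 − 8483/22710·R4.
Swap R5 and R6.
R5 ← R5 / (2535001/297270).
R1 ← R1 − 266/3303·R5.
R2 ← R2 − 7081/9909·R5.
R3 ← R3 + 29372/9909·R5.
R4 ← R4 − 76054/9909·R5.
Row 6 reduces to 0 = 1/6, a contradiction. The system is inconsistent.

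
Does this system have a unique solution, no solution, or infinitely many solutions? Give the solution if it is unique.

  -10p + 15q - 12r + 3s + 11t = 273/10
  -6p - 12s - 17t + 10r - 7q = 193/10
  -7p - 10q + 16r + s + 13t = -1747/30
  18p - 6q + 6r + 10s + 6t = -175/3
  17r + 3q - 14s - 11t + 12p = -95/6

p = -1, q = 3/5, r = -12/5, s = -4/3, t = -3/2

Row-reduce the augmented matrix:
R1 ← R1 / (-10).
R2 ← R2 + 6·R1.
R3 ← R3 + 7·R1.
R4 ← R4 − 18·R1.
R5 ← R5 − 12·R1.
R2 ← R2 / (-16).
R1 ← R1 + 3/2·R2.
R3 ← R3 + 41/2·R2.
R4 ← R4 − 21·R2.
R5 ← R5 − 21·R2.
R3 ← R3 / (189/80).
R1 ← R1 + 33/80·R3.
R2 ← R2 + 43/40·R3.
R4 ← R4 − 279/40·R3.
R5 ← R5 − 1007/40·R3.
R4 ← R4 / (-155/3).
R1 ← R1 − 35/9·R4.
R2 ← R2 − 227/27·R4.
R3 ← R3 − 379/54·R4.
R5 ← R5 + 11081/54·R4.
R5 ← R5 / (290977/9765).
R1 ← R1 + 631/651·R5.
R2 ← R2 + 2633/9765·R5.
R3 ← R3 − 121/1395·R5.
R4 ← R4 − 2312/1085·R5.
Reading off the reduced rows gives p = -1, q = 3/5, r = -12/5, s = -4/3, t = -3/2.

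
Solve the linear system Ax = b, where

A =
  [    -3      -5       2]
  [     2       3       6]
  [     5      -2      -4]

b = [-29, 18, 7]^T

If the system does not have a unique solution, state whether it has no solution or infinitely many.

Row-reduce the augmented matrix:
R1 ← R1 / (-3).
R2 ← R2 − 2·R1.
R3 ← R3 − 5·R1.
R2 ← R2 / (-1/3).
R1 ← R1 − 5/3·R2.
R3 ← R3 + 31/3·R2.
R3 ← R3 / (-228).
R1 ← R1 − 36·R3.
R2 ← R2 + 22·R3.
Reading off the reduced rows gives x_1 = 3, x_2 = 4, x_3 = 0.

x_1 = 3, x_2 = 4, x_3 = 0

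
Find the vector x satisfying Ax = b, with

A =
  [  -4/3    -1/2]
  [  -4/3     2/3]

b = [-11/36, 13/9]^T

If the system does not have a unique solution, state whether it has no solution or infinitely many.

x_1 = -1/3, x_2 = 3/2

Row-reduce the augmented matrix:
R1 ← R1 / (-4/3).
R2 ← R2 + 4/3·R1.
R2 ← R2 / (7/6).
R1 ← R1 − 3/8·R2.
Reading off the reduced rows gives x_1 = -1/3, x_2 = 3/2.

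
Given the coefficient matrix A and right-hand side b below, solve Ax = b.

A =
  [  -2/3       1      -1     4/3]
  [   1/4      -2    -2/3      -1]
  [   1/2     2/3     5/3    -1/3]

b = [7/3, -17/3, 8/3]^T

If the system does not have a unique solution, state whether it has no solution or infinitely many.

infinitely many solutions

Row-reduce:
R1 ← R1 / (-2/3).
R2 ← R2 − 1/4·R1.
R3 ← R3 − 1/2·R1.
R2 ← R2 / (-13/8).
R1 ← R1 + 3/2·R2.
R3 ← R3 − 17/12·R2.
R3 ← R3 / (1/117).
R1 ← R1 − 32/13·R3.
R2 ← R2 − 25/39·R3.
Rank is 3 with 4 unknowns, leaving x_4 free.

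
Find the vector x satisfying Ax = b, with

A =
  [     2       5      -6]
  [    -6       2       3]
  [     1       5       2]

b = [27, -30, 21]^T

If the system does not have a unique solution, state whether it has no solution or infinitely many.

x_1 = 6, x_2 = 3, x_3 = 0

Row-reduce the augmented matrix:
R1 ← R1 / (2).
R2 ← R2 + 6·R1.
R3 ← R3 − 1·R1.
R2 ← R2 / (17).
R1 ← R1 − 5/2·R2.
R3 ← R3 − 5/2·R2.
R3 ← R3 / (245/34).
R1 ← R1 + 27/34·R3.
R2 ← R2 + 15/17·R3.
Reading off the reduced rows gives x_1 = 6, x_2 = 3, x_3 = 0.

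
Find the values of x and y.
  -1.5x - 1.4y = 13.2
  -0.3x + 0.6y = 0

Row-reduce the augmented matrix:
R1 ← R1 / (-3/2).
R2 ← R2 + 3/10·R1.
R2 ← R2 / (22/25).
R1 ← R1 − 14/15·R2.
Reading off the reduced rows gives x = -6, y = -3.

x = -6, y = -3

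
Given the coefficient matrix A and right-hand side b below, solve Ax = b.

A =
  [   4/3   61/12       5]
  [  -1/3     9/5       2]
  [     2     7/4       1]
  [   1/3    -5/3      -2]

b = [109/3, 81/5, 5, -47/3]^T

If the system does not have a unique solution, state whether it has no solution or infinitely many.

Row-reduce the augmented matrix:
R1 ← R1 / (4/3).
R2 ← R2 + 1/3·R1.
R3 ← R3 − 2·R1.
R4 ← R4 − 1/3·R1.
R2 ← R2 / (737/240).
R1 ← R1 − 61/16·R2.
R3 ← R3 + 47/8·R2.
R4 ← R4 + 47/16·R2.
R3 ← R3 / (-208/737).
R1 ← R1 + 210/737·R3.
R2 ← R2 − 780/737·R3.
R4 ← R4 + 104/737·R3.
R4 reduces to 0 = 0, so the extra equation is consistent.
Reading off the reduced rows gives x_1 = -3, x_2 = 4, x_3 = 4.

x_1 = -3, x_2 = 4, x_3 = 4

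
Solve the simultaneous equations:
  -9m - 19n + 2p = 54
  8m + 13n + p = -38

infinitely many solutions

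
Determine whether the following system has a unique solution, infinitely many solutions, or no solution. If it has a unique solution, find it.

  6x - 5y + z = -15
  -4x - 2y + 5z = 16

Row-reduce:
R1 ← R1 / (6).
R2 ← R2 + 4·R1.
R2 ← R2 / (-16/3).
R1 ← R1 + 5/6·R2.
Rank is 2 with 3 unknowns, leaving z free.

infinitely many solutions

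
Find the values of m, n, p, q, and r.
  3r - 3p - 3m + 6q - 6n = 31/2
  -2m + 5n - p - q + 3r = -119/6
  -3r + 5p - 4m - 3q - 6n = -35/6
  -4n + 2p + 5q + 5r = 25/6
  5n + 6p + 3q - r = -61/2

m = 3, n = -3, p = -8/3, q = 0, r = -1/2

Row-reduce the augmented matrix:
R1 ← R1 / (-3).
R2 ← R2 + 2·R1.
R3 ← R3 + 4·R1.
R2 ← R2 / (9).
R1 ← R1 − 2·R2.
R3 ← R3 − 2·R2.
R4 ← R4 + 4·R2.
R5 ← R5 − 5·R2.
R3 ← R3 / (79/9).
R1 ← R1 − 7/9·R3.
R2 ← R2 − 1/9·R3.
R4 ← R4 − 22/9·R3.
R5 ← R5 − 49/9·R3.
R4 ← R4 / (437/79).
R1 ← R1 + 1/79·R4.
R2 ← R2 + 34/79·R4.
R3 ← R3 + 89/79·R4.
R5 ← R5 − 941/79·R4.
R5 ← R5 / (-302/23).
R1 ← R1 + 13/23·R5.
R2 ← R2 − 18/23·R5.
R3 ← R3 − 16/23·R5.
R4 ← R4 − 31/23·R5.
Reading off the reduced rows gives m = 3, n = -3, p = -8/3, q = 0, r = -1/2.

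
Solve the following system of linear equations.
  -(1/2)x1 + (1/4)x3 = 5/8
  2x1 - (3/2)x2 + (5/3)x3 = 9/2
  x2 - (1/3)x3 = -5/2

x1 = -1/2, x2 = -2, x3 = 3/2

Row-reduce the augmented matrix:
R1 ← R1 / (-1/2).
R2 ← R2 − 2·R1.
R2 ← R2 / (-3/2).
R3 ← R3 − 1·R2.
R3 ← R3 / (13/9).
R1 ← R1 + 1/2·R3.
R2 ← R2 + 16/9·R3.
Reading off the reduced rows gives x1 = -1/2, x2 = -2, x3 = 3/2.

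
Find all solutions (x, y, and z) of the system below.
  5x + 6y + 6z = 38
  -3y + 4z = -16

infinitely many solutions

Row-reduce:
R1 ← R1 / (5).
R2 ← R2 / (-3).
R1 ← R1 − 6/5·R2.
Rank is 2 with 3 unknowns, leaving z free.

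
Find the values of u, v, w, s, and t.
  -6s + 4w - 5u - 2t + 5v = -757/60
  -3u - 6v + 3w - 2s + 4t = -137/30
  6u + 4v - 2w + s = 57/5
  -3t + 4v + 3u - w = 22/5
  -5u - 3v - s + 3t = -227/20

Row-reduce the augmented matrix:
R1 ← R1 / (-5).
R2 ← R2 + 3·R1.
R3 ← R3 − 6·R1.
R4 ← R4 − 3·R1.
R5 ← R5 + 5·R1.
R2 ← R2 / (-9).
R1 ← R1 + 1·R2.
R3 ← R3 − 10·R2.
R4 ← R4 − 7·R2.
R5 ← R5 + 8·R2.
R3 ← R3 / (52/15).
R1 ← R1 + 13/15·R3.
R2 ← R2 + 1/15·R3.
R4 ← R4 − 28/15·R3.
R5 ← R5 + 68/15·R3.
R4 ← R4 / (1/39).
R1 ← R1 + 1/12·R4.
R2 ← R2 + 41/156·R4.
R3 ← R3 + 199/156·R4.
R5 ← R5 + 86/39·R4.
R5 ← R5 / (-165).
R1 ← R1 + 23/4·R5.
R2 ← R2 + 83/4·R5.
R3 ← R3 + 389/4·R5.
R4 ← R4 + 77·R5.
Reading off the reduced rows gives u = 2, v = 1/4, w = 8/5, s = 8/5, t = 1/3.

u = 2, v = 1/4, w = 8/5, s = 8/5, t = 1/3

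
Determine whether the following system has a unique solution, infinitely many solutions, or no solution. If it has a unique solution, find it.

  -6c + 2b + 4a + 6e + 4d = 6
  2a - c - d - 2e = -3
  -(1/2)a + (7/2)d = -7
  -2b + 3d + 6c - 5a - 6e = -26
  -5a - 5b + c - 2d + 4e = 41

Row-reduce:
R1 ← R1 / (4).
R2 ← R2 − 2·R1.
R3 ← R3 + 1/2·R1.
R4 ← R4 + 5·R1.
R5 ← R5 + 5·R1.
R2 ← R2 / (-1).
R1 ← R1 − 1/2·R2.
R3 ← R3 − 1/4·R2.
R4 ← R4 − 1/2·R2.
R5 ← R5 + 5/2·R2.
R3 ← R3 / (-1/4).
R1 ← R1 + 1/2·R3.
R2 ← R2 + 2·R3.
R4 ← R4 + 1/2·R3.
R5 ← R5 + 23/2·R3.
Swap R4 and R5.
R4 ← R4 / (-139).
R1 ← R1 + 7·R4.
R2 ← R2 + 23·R4.
R3 ← R3 + 13·R4.
Row 5 reduces to 0 = -6, a contradiction. The system is inconsistent.

no solution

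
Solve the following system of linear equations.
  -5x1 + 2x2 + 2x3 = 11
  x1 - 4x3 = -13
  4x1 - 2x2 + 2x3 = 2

Row-reduce:
R1 ← R1 / (-5).
R2 ← R2 − 1·R1.
R3 ← R3 − 4·R1.
R2 ← R2 / (2/5).
R1 ← R1 + 2/5·R2.
R3 ← R3 + 2/5·R2.
Rank is 2 with 3 unknowns, leaving x3 free.

infinitely many solutions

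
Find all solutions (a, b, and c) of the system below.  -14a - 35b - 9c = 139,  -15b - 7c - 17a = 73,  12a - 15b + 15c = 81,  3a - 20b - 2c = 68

Row-reduce:
R1 ← R1 / (-14).
R2 ← R2 + 17·R1.
R3 ← R3 − 12·R1.
R4 ← R4 − 3·R1.
R2 ← R2 / (55/2).
R1 ← R1 − 5/2·R2.
R3 ← R3 + 45·R2.
R4 ← R4 + 55/2·R2.
R3 ← R3 / (96/7).
R1 ← R1 − 2/7·R3.
R2 ← R2 − 1/7·R3.
Row 4 reduces to 0 = 2, a contradiction. The system is inconsistent.

no solution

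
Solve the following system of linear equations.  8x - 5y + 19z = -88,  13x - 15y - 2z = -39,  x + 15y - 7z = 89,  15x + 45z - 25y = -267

Row-reduce:
R1 ← R1 / (8).
R2 ← R2 − 13·R1.
R3 ← R3 − 1·R1.
R4 ← R4 − 15·R1.
R2 ← R2 / (-55/8).
R1 ← R1 + 5/8·R2.
R3 ← R3 − 125/8·R2.
R4 ← R4 + 125/8·R2.
R3 ← R3 / (-925/11).
R1 ← R1 − 59/11·R3.
R2 ← R2 − 263/55·R3.
R4 ← R4 − 925/11·R3.
Row 4 reduces to 0 = -2, a contradiction. The system is inconsistent.

no solution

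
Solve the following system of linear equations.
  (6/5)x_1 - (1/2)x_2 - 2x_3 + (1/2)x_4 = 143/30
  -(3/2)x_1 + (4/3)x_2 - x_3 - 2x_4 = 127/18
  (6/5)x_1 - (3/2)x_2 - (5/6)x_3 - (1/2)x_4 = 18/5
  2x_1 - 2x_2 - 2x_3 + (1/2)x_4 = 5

x_1 = -1/3, x_2 = -1/3, x_3 = -3, x_4 = -2

Row-reduce the augmented matrix:
R1 ← R1 / (6/5).
R2 ← R2 + 3/2·R1.
R3 ← R3 − 6/5·R1.
R4 ← R4 − 2·R1.
R2 ← R2 / (17/24).
R1 ← R1 + 5/12·R2.
R3 ← R3 + 1·R2.
R4 ← R4 + 7/6·R2.
R3 ← R3 / (-385/102).
R1 ← R1 + 190/51·R3.
R2 ← R2 + 84/17·R3.
R4 ← R4 + 226/51·R3.
R4 ← R4 / (395/462).
R1 ← R1 − 580/231·R4.
R2 ← R2 − 21/11·R4.
R3 ← R3 − 60/77·R4.
Reading off the reduced rows gives x_1 = -1/3, x_2 = -1/3, x_3 = -3, x_4 = -2.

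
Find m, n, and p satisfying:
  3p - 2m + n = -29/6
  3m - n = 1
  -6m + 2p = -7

m = 2/3, n = 1, p = -3/2

Row-reduce the augmented matrix:
R1 ← R1 / (-2).
R2 ← R2 − 3·R1.
R3 ← R3 + 6·R1.
R2 ← R2 / (1/2).
R1 ← R1 + 1/2·R2.
R3 ← R3 + 3·R2.
R3 ← R3 / (20).
R1 ← R1 − 3·R3.
R2 ← R2 − 9·R3.
Reading off the reduced rows gives m = 2/3, n = 1, p = -3/2.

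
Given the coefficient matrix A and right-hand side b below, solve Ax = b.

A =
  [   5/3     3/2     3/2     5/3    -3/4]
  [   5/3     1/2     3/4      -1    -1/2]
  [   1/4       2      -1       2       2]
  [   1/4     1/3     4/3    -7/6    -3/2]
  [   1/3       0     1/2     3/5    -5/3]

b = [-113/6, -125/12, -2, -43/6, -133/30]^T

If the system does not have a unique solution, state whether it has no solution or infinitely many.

x_1 = -4, x_2 = -2, x_3 = -5, x_4 = -1, x_5 = 0

Row-reduce the augmented matrix:
R1 ← R1 / (5/3).
R2 ← R2 − 5/3·R1.
R3 ← R3 − 1/4·R1.
R4 ← R4 − 1/4·R1.
R5 ← R5 − 1/3·R1.
R2 ← R2 / (-1).
R1 ← R1 − 9/10·R2.
R3 ← R3 − 71/40·R2.
R4 ← R4 − 13/120·R2.
R5 ← R5 + 3/10·R2.
R3 ← R3 / (-409/160).
R1 ← R1 − 9/40·R3.
R2 ← R2 − 3/4·R3.
R4 ← R4 − 493/480·R3.
R5 ← R5 − 17/40·R3.
R4 ← R4 / (-7127/2454).
R1 ← R1 + 680/409·R4.
R2 ← R2 − 2198/1227·R4.
R3 ← R3 − 1432/1227·R4.
R5 ← R5 − 1167/2045·R4.
R5 ← R5 / (-263449/213810).
R1 ← R1 − 1360/7127·R5.
R2 ← R2 − 12589/42762·R5.
R3 ← R3 + 24245/21381·R5.
R4 ← R4 − 818/7127·R5.
Reading off the reduced rows gives x_1 = -4, x_2 = -2, x_3 = -5, x_4 = -1, x_5 = 0.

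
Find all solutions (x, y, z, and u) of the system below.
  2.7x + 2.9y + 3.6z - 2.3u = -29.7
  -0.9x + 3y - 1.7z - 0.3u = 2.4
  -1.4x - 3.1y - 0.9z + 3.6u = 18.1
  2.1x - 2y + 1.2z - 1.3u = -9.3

x = -4, y = -2, z = -3, u = 1

Row-reduce the augmented matrix:
R1 ← R1 / (27/10).
R2 ← R2 + 9/10·R1.
R3 ← R3 + 7/5·R1.
R4 ← R4 − 21/10·R1.
R2 ← R2 / (119/30).
R1 ← R1 − 29/27·R2.
R3 ← R3 + 431/270·R2.
R4 ← R4 + 383/90·R2.
R3 ← R3 / (4099/5355).
R1 ← R1 − 1573/1071·R3.
R2 ← R2 + 15/119·R3.
R4 ← R4 + 7627/3570·R3.
R4 ← R4 / (199443/40990).
R1 ← R1 + 17866/4099·R4.
R2 ← R2 − 233/4099·R4.
R3 ← R3 − 10593/4099·R4.
Reading off the reduced rows gives x = -4, y = -2, z = -3, u = 1.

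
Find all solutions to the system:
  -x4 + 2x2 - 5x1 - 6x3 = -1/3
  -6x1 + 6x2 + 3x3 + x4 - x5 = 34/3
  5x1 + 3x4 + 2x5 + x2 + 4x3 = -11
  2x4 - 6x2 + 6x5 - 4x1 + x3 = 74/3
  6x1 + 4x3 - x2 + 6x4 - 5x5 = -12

x1 = -3, x2 = -2, x3 = 2, x4 = -2/3, x5 = 0

Row-reduce the augmented matrix:
R1 ← R1 / (-5).
R2 ← R2 + 6·R1.
R3 ← R3 − 5·R1.
R4 ← R4 + 4·R1.
R5 ← R5 − 6·R1.
R2 ← R2 / (18/5).
R1 ← R1 + 2/5·R2.
R3 ← R3 − 3·R2.
R4 ← R4 + 38/5·R2.
R5 ← R5 − 7/5·R2.
R3 ← R3 / (-21/2).
R1 ← R1 − 7/3·R3.
R2 ← R2 − 17/6·R3.
R4 ← R4 − 82/3·R3.
R5 ← R5 + 43/6·R3.
R4 ← R4 / (1489/189).
R1 ← R1 − 13/27·R4.
R2 ← R2 − 124/189·R4.
R3 ← R3 + 1/63·R4.
R5 ← R5 − 724/189·R4.
R5 ← R5 / (-17901/1489).
R1 ← R1 + 253/1489·R5.
R2 ← R2 + 672/1489·R5.
R3 ← R3 + 368/1489·R5.
R4 ← R4 − 2129/1489·R5.
Reading off the reduced rows gives x1 = -3, x2 = -2, x3 = 2, x4 = -2/3, x5 = 0.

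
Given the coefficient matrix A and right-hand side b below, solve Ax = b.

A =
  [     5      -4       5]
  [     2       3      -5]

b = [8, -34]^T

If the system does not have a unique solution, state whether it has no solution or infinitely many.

Row-reduce:
R1 ← R1 / (5).
R2 ← R2 − 2·R1.
R2 ← R2 / (23/5).
R1 ← R1 + 4/5·R2.
Rank is 2 with 3 unknowns, leaving x_3 free.

infinitely many solutions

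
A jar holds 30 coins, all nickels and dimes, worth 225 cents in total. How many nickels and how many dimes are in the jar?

nickels: 15, dimes: 15

Let n = nickels, d = dimes.
  n + d = 30
  5n + 10d = 225
From equation 1: n = 30 − d.
Substitute into equation 2 and solve: d = 15.
Then n = 15.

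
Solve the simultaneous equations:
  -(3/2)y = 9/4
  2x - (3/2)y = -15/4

x = -3, y = -3/2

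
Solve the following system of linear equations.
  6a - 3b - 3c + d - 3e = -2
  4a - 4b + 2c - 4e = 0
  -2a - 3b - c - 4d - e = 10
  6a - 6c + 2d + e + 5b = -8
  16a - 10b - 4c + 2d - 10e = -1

no solution

Row-reduce:
R1 ← R1 / (6).
R2 ← R2 − 4·R1.
R3 ← R3 + 2·R1.
R4 ← R4 − 6·R1.
R5 ← R5 − 16·R1.
R2 ← R2 / (-2).
R1 ← R1 + 1/2·R2.
R3 ← R3 + 4·R2.
R4 ← R4 − 8·R2.
R5 ← R5 + 2·R2.
R3 ← R3 / (-10).
R1 ← R1 + 3/2·R3.
R2 ← R2 + 2·R3.
R4 ← R4 − 13·R3.
R4 ← R4 / (-47/10).
R1 ← R1 − 41/60·R4.
R2 ← R2 − 4/5·R4.
R3 ← R3 − 7/30·R4.
Row 5 reduces to 0 = 3, a contradiction. The system is inconsistent.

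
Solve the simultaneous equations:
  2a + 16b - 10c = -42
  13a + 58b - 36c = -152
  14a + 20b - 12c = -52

Row-reduce:
R1 ← R1 / (2).
R2 ← R2 − 13·R1.
R3 ← R3 − 14·R1.
R2 ← R2 / (-46).
R1 ← R1 − 8·R2.
R3 ← R3 + 92·R2.
Rank is 2 with 3 unknowns, leaving c free.

infinitely many solutions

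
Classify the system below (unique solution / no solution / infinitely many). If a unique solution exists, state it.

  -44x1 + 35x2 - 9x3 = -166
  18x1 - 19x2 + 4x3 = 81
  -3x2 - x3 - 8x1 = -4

infinitely many solutions

Row-reduce:
R1 ← R1 / (-44).
R2 ← R2 − 18·R1.
R3 ← R3 + 8·R1.
R2 ← R2 / (-103/22).
R1 ← R1 + 35/44·R2.
R3 ← R3 + 103/11·R2.
Rank is 2 with 3 unknowns, leaving x3 free.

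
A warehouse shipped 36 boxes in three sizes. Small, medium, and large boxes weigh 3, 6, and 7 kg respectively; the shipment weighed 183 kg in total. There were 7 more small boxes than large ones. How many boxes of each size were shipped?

small boxes: 13, medium boxes: 17, large boxes: 6

Let s = small boxes, m = medium boxes, l = large boxes.
  s + m + l = 36
  3s + 6m + 7l = 183
  s - l = 7
Row-reduce the augmented matrix:
R2 ← R2 − 3·R1.
R3 ← R3 − 1·R1.
R2 ← R2 / (3).
R1 ← R1 − 1·R2.
R3 ← R3 + 1·R2.
R3 ← R3 / (-2/3).
R1 ← R1 + 1/3·R3.
R2 ← R2 − 4/3·R3.
Reading off the reduced rows gives s = 13, m = 17, l = 6.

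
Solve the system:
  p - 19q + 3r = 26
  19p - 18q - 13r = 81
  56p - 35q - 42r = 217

infinitely many solutions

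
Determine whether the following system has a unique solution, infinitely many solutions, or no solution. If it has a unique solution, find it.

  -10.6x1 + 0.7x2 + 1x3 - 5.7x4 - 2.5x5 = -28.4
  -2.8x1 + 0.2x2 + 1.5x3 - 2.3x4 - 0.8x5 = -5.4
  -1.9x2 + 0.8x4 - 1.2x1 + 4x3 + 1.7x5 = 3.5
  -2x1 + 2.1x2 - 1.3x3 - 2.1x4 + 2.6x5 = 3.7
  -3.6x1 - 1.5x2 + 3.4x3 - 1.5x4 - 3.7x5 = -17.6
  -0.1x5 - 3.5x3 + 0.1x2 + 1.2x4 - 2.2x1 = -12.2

Row-reduce the augmented matrix:
R1 ← R1 / (-53/5).
R2 ← R2 + 14/5·R1.
R3 ← R3 + 6/5·R1.
R4 ← R4 + 2·R1.
R5 ← R5 + 18/5·R1.
R6 ← R6 + 11/5·R1.
R2 ← R2 / (4/265).
R1 ← R1 + 7/106·R2.
R3 ← R3 + 1049/530·R2.
R4 ← R4 − 1043/530·R2.
R5 ← R5 + 921/530·R2.
R6 ← R6 + 12/265·R2.
R3 ← R3 / (2655/16).
R1 ← R1 − 85/16·R3.
R2 ← R2 − 655/8·R3.
R4 ← R4 + 13009/80·R3.
R5 ← R5 − 11627/80·R3.
R4 ← R4 / (13888/7375).
R1 ← R1 − 207/590·R4.
R2 ← R2 + 574/295·R4.
R3 ← R3 + 913/1475·R4.
R5 ← R5 + 15503/14750·R4.
R5 ← R5 / (-4202851/2499840).
R1 ← R1 + 417745/499968·R5.
R2 ← R2 − 8447/1984·R5.
R3 ← R3 − 409027/249984·R5.
R4 ← R4 − 700537/249984·R5.
R6 reduces to 0 = 0, so the extra equation is consistent.
Reading off the reduced rows gives x1 = 4, x2 = -5, x3 = -1, x4 = -5, x5 = 4.

x1 = 4, x2 = -5, x3 = -1, x4 = -5, x5 = 4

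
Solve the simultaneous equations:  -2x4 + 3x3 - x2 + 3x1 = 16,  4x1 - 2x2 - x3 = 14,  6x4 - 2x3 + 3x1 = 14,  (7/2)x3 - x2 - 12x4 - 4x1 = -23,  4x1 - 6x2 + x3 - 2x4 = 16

no solution

Row-reduce:
R1 ← R1 / (3).
R2 ← R2 − 4·R1.
R3 ← R3 − 3·R1.
R4 ← R4 + 4·R1.
R5 ← R5 − 4·R1.
R2 ← R2 / (-2/3).
R1 ← R1 + 1/3·R2.
R3 ← R3 − 1·R2.
R4 ← R4 + 7/3·R2.
R5 ← R5 + 14/3·R2.
R3 ← R3 / (-25/2).
R1 ← R1 − 7/2·R3.
R2 ← R2 − 15/2·R3.
R4 ← R4 − 25·R3.
R5 ← R5 − 32·R3.
Swap R4 and R5.
R4 ← R4 / (318/25).
R1 ← R1 − 34/25·R4.
R2 ← R2 − 16/5·R4.
R3 ← R3 + 24/25·R4.
Row 5 reduces to 0 = -2, a contradiction. The system is inconsistent.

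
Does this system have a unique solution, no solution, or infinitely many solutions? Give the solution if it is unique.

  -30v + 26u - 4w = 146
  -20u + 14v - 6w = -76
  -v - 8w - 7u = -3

Row-reduce:
R1 ← R1 / (26).
R2 ← R2 + 20·R1.
R3 ← R3 + 7·R1.
R2 ← R2 / (-118/13).
R1 ← R1 + 15/13·R2.
R3 ← R3 + 118/13·R2.
Rank is 2 with 3 unknowns, leaving w free.

infinitely many solutions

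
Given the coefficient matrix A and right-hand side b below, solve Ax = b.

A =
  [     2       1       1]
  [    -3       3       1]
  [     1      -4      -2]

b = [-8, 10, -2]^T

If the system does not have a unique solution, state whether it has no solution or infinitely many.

infinitely many solutions

Row-reduce:
R1 ← R1 / (2).
R2 ← R2 + 3·R1.
R3 ← R3 − 1·R1.
R2 ← R2 / (9/2).
R1 ← R1 − 1/2·R2.
R3 ← R3 + 9/2·R2.
Rank is 2 with 3 unknowns, leaving x_3 free.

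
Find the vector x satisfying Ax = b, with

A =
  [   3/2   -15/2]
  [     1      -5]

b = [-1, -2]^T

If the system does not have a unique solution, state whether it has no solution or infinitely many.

Row-reduce:
R1 ← R1 / (3/2).
R2 ← R2 − 1·R1.
Row 2 reduces to 0 = -4/3, a contradiction. The system is inconsistent.

no solution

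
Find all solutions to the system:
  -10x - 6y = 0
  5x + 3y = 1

Row-reduce:
R1 ← R1 / (-10).
R2 ← R2 − 5·R1.
Row 2 reduces to 0 = 1, a contradiction. The system is inconsistent.

no solution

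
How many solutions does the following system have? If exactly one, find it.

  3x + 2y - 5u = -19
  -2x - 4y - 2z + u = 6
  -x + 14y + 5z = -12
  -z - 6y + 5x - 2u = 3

Row-reduce:
R1 ← R1 / (3).
R2 ← R2 + 2·R1.
R3 ← R3 + 1·R1.
R4 ← R4 − 5·R1.
R2 ← R2 / (-8/3).
R1 ← R1 − 2/3·R2.
R3 ← R3 − 44/3·R2.
R4 ← R4 + 28/3·R2.
R3 ← R3 / (-6).
R1 ← R1 + 1/2·R3.
R2 ← R2 − 3/4·R3.
R4 ← R4 − 6·R3.
Row 4 reduces to 0 = 3, a contradiction. The system is inconsistent.

no solution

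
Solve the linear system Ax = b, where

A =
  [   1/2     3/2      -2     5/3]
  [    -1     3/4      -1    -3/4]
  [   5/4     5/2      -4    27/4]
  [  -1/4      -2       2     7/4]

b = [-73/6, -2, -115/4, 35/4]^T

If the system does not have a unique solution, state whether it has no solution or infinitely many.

no solution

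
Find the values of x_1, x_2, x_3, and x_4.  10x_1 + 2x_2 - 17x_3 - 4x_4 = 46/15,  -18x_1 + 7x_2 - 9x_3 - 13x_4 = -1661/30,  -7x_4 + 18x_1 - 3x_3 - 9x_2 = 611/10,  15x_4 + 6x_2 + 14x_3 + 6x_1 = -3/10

Row-reduce the augmented matrix:
R1 ← R1 / (10).
R2 ← R2 + 18·R1.
R3 ← R3 − 18·R1.
R4 ← R4 − 6·R1.
R2 ← R2 / (53/5).
R1 ← R1 − 1/5·R2.
R3 ← R3 + 63/5·R2.
R4 ← R4 − 24/5·R2.
R3 ← R3 / (-1032/53).
R1 ← R1 + 101/106·R3.
R2 ← R2 + 198/53·R3.
R4 ← R4 − 2233/53·R3.
R4 ← R4 / (-12887/516).
R1 ← R1 − 1183/1032·R4.
R2 ← R2 − 229/86·R4.
R3 ← R3 − 631/516·R4.
Reading off the reduced rows gives x_1 = 2, x_2 = -8/3, x_3 = 4/5, x_4 = -1/2.

x_1 = 2, x_2 = -8/3, x_3 = 4/5, x_4 = -1/2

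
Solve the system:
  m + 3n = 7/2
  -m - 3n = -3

no solution

Row-reduce:
R2 ← R2 + 1·R1.
Row 2 reduces to 0 = 1/2, a contradiction. The system is inconsistent.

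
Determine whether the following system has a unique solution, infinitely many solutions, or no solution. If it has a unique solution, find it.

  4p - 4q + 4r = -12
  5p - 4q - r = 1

infinitely many solutions

Row-reduce:
R1 ← R1 / (4).
R2 ← R2 − 5·R1.
R1 ← R1 + 1·R2.
Rank is 2 with 3 unknowns, leaving r free.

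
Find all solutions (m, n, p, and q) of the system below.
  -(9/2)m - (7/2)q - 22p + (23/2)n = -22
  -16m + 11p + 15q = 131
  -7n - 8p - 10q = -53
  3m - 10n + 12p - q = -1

Row-reduce:
R1 ← R1 / (-9/2).
R2 ← R2 + 16·R1.
R4 ← R4 − 3·R1.
R2 ← R2 / (-368/9).
R1 ← R1 + 23/9·R2.
R3 ← R3 + 7·R2.
R4 ← R4 + 7/3·R2.
R3 ← R3 / (-8565/368).
R1 ← R1 + 11/16·R3.
R2 ← R2 + 803/368·R3.
R4 ← R4 + 2855/368·R3.
Row 4 reduces to 0 = 2, a contradiction. The system is inconsistent.

no solution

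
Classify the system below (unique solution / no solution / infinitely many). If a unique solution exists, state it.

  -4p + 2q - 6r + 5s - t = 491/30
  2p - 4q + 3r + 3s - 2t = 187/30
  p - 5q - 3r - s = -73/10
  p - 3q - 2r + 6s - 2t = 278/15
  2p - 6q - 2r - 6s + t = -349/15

Row-reduce the augmented matrix:
R1 ← R1 / (-4).
R2 ← R2 − 2·R1.
R3 ← R3 − 1·R1.
R4 ← R4 − 1·R1.
R5 ← R5 − 2·R1.
R2 ← R2 / (-3).
R1 ← R1 + 1/2·R2.
R3 ← R3 + 9/2·R2.
R4 ← R4 + 5/2·R2.
R5 ← R5 + 5·R2.
R3 ← R3 / (-9/2).
R1 ← R1 − 3/2·R3.
R4 ← R4 + 7/2·R3.
R5 ← R5 + 5·R3.
R4 ← R4 / (80/9).
R1 ← R1 + 29/6·R4.
R2 ← R2 + 11/6·R4.
R3 ← R3 − 16/9·R4.
R5 ← R5 + 34/9·R4.
R5 ← R5 / (-9/20).
R1 ← R1 − 21/80·R5.
R2 ← R2 − 19/80·R5.
R3 ← R3 + 1/5·R5.
R4 ← R4 + 13/40·R5.
Reading off the reduced rows gives p = 11/5, q = 2, r = -1, s = 5/2, t = -8/3.

p = 11/5, q = 2, r = -1, s = 5/2, t = -8/3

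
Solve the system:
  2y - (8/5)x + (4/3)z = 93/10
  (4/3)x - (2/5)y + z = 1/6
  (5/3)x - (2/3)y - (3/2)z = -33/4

x = -7/4, y = 5/4, z = 3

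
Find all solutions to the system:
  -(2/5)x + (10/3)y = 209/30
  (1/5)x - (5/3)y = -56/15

no solution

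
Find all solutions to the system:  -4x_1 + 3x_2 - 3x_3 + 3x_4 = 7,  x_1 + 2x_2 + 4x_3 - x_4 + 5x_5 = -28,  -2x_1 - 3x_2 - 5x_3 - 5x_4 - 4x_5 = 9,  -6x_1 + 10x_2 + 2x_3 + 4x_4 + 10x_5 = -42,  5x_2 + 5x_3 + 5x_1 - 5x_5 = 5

infinitely many solutions

Row-reduce:
R1 ← R1 / (-4).
R2 ← R2 − 1·R1.
R3 ← R3 + 2·R1.
R4 ← R4 + 6·R1.
R5 ← R5 − 5·R1.
R2 ← R2 / (11/4).
R1 ← R1 + 3/4·R2.
R3 ← R3 + 9/2·R2.
R4 ← R4 − 11/2·R2.
R5 ← R5 − 35/4·R2.
R3 ← R3 / (20/11).
R1 ← R1 − 18/11·R3.
R2 ← R2 − 13/11·R3.
R5 ← R5 + 100/11·R3.
Swap R4 and R5.
R4 ← R4 / (-30).
R1 ← R1 − 27/5·R4.
R2 ← R2 − 22/5·R4.
R3 ← R3 + 19/5·R4.
Rank is 4 with 5 unknowns, leaving x_5 free.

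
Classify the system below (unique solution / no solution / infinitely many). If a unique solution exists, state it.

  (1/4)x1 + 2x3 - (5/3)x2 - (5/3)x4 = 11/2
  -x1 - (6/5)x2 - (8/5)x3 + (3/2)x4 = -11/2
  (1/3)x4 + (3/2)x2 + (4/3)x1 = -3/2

infinitely many solutions

Row-reduce:
R1 ← R1 / (1/4).
R2 ← R2 + 1·R1.
R3 ← R3 − 4/3·R1.
R2 ← R2 / (-118/15).
R1 ← R1 + 20/3·R2.
R3 ← R3 − 187/18·R2.
R3 ← R3 / (-392/177).
R1 ← R1 − 152/59·R3.
R2 ← R2 + 48/59·R3.
Rank is 3 with 4 unknowns, leaving x4 free.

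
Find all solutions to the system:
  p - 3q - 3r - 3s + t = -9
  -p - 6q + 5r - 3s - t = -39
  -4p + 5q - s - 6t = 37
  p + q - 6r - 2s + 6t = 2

infinitely many solutions

Row-reduce:
R2 ← R2 + 1·R1.
R3 ← R3 + 4·R1.
R4 ← R4 − 1·R1.
R2 ← R2 / (-9).
R1 ← R1 + 3·R2.
R3 ← R3 + 7·R2.
R4 ← R4 − 4·R2.
R3 ← R3 / (-122/9).
R1 ← R1 + 11/3·R3.
R2 ← R2 + 2/9·R3.
R4 ← R4 + 19/9·R3.
R4 ← R4 / (-45/122).
R1 ← R1 − 153/122·R4.
R2 ← R2 − 49/61·R4.
R3 ← R3 − 75/122·R4.
Rank is 4 with 5 unknowns, leaving t free.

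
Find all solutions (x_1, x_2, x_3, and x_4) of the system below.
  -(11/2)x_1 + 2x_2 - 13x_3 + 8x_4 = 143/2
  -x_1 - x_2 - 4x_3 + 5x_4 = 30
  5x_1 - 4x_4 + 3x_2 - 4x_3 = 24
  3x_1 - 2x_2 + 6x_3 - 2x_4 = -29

no solution

Row-reduce:
R1 ← R1 / (-11/2).
R2 ← R2 + 1·R1.
R3 ← R3 − 5·R1.
R4 ← R4 − 3·R1.
R2 ← R2 / (-15/11).
R1 ← R1 + 4/11·R2.
R3 ← R3 − 53/11·R2.
R4 ← R4 + 10/11·R2.
R3 ← R3 / (-108/5).
R1 ← R1 − 14/5·R3.
R2 ← R2 − 6/5·R3.
Row 4 reduces to 0 = -4/3, a contradiction. The system is inconsistent.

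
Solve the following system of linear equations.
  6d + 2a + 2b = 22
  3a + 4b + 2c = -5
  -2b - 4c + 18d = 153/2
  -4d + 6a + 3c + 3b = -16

Row-reduce:
R1 ← R1 / (2).
R2 ← R2 − 3·R1.
R4 ← R4 − 6·R1.
R1 ← R1 − 1·R2.
R3 ← R3 + 2·R2.
R4 ← R4 + 3·R2.
Swap R3 and R4.
R3 ← R3 / (9).
R1 ← R1 + 2·R3.
R2 ← R2 − 2·R3.
Row 4 reduces to 0 = 1/2, a contradiction. The system is inconsistent.

no solution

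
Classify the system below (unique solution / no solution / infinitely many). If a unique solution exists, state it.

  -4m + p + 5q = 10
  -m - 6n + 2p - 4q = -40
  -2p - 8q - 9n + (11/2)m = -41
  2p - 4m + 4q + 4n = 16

Row-reduce:
R1 ← R1 / (-4).
R2 ← R2 + 1·R1.
R3 ← R3 − 11/2·R1.
R4 ← R4 + 4·R1.
R2 ← R2 / (-6).
R3 ← R3 + 9·R2.
R4 ← R4 − 4·R2.
R3 ← R3 / (-13/4).
R1 ← R1 + 1/4·R3.
R2 ← R2 + 7/24·R3.
R4 ← R4 − 13/6·R3.
Row 4 reduces to 0 = 2, a contradiction. The system is inconsistent.

no solution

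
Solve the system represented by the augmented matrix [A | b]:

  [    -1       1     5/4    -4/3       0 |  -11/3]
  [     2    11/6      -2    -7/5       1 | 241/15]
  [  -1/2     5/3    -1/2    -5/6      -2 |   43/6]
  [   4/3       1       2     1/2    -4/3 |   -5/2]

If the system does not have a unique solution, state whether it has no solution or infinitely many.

Row-reduce:
R1 ← R1 / (-1).
R2 ← R2 − 2·R1.
R3 ← R3 + 1/2·R1.
R4 ← R4 − 4/3·R1.
R2 ← R2 / (23/6).
R1 ← R1 + 1·R2.
R3 ← R3 − 7/6·R2.
R4 ← R4 − 7/3·R2.
R3 ← R3 / (-235/184).
R1 ← R1 + 103/92·R3.
R2 ← R2 − 3/23·R3.
R4 ← R4 − 232/69·R3.
R4 ← R4 / (28321/7050).
R1 ← R1 + 783/1175·R4.
R2 ← R2 + 1118/1175·R4.
R3 ← R3 + 2956/3525·R4.
Rank is 4 with 5 unknowns, leaving x_5 free.

infinitely many solutions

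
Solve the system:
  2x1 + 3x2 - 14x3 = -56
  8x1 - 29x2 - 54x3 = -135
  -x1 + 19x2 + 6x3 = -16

Row-reduce:
R1 ← R1 / (2).
R2 ← R2 − 8·R1.
R3 ← R3 + 1·R1.
R2 ← R2 / (-41).
R1 ← R1 − 3/2·R2.
R3 ← R3 − 41/2·R2.
Row 3 reduces to 0 = 1/2, a contradiction. The system is inconsistent.

no solution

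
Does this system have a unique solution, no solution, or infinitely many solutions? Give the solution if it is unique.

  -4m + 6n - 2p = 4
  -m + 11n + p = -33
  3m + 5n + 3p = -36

no solution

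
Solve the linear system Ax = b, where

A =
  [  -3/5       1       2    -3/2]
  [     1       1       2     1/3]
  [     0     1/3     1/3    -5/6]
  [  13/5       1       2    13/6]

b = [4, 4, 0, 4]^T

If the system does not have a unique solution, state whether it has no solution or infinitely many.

Row-reduce:
R1 ← R1 / (-3/5).
R2 ← R2 − 1·R1.
R4 ← R4 − 13/5·R1.
R2 ← R2 / (8/3).
R1 ← R1 + 5/3·R2.
R3 ← R3 − 1/3·R2.
R4 ← R4 − 16/3·R2.
R3 ← R3 / (-1/3).
R2 ← R2 − 2·R3.
Rank is 3 with 4 unknowns, leaving x_4 free.

infinitely many solutions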